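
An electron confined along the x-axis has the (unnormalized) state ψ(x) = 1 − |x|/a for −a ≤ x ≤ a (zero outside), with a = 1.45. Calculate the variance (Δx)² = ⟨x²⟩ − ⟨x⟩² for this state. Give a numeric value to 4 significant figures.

Compute ⟨x⟩ and ⟨x²⟩ separately, then (Δx)² = ⟨x²⟩ − ⟨x⟩².
ψ is even, so ∫ over [−a, a] = 2∫₀ᵃ with ψ = 1 − x/a there: ∫₀ᵃ (1 − x/a)² dx = a/3, ∫₀ᵃ x²(1 − x/a)² dx = a³/30, ∫₀ᵃ x⁴(1 − x/a)² dx = a⁵/105.
Normalization: ∫|ψ|² dx = 0.96667.
⟨x⟩ = 0.0000 and ⟨x²⟩ = 0.21025.
(Δx)² = 0.21025 − (0.0000)² = 0.21025.

0.2103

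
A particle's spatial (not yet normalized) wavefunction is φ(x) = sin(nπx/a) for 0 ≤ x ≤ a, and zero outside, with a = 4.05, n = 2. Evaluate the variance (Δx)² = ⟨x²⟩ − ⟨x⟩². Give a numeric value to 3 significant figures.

1.16

Compute ⟨x⟩ and ⟨x²⟩ separately, then (Δx)² = ⟨x²⟩ − ⟨x⟩².
With sin²θ = (1 − cos2θ)/2 on 0 ≤ x ≤ a: ∫sin²(nπx/a) dx = a/2, ∫x·sin²(nπx/a) dx = a²/4, ∫x²·sin²(nπx/a) dx = a³·(1/6 − 1/(4n²π²)); higher powers xᵏ the same way, integrating xᵏ·cos(2nπx/a) by parts.
Normalization: ∫|φ|² dx = 2.0250.
⟨x⟩ = 2.0250 and ⟨x²⟩ = 5.2598.
(Δx)² = 5.2598 − (2.0250)² = 1.1591.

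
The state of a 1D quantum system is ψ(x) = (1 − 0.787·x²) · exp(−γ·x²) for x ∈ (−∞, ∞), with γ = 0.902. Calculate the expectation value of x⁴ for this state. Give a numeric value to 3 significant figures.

0.158

⟨x⁴⟩ = ∫ x⁴·|ψ|² dx / ∫|ψ|² dx (integrals over the domain).
Expand each integrand as polynomial × e^(−2γx²) and use ∫x^(2j)·e^(−2γx²) dx = (2j−1)!!/(4γ)^j · √(π/(2γ)), odd powers → 0; here √(π/(2γ)) = 1.3196.
State is unnormalized: ∫|ψ|² dx = 0.93231, and ∫ψ*·x⁴·ψ dx = 0.14720, so ⟨x⁴⟩ = 0.14720 / 0.93231.
⟨x⁴⟩ = 0.15788.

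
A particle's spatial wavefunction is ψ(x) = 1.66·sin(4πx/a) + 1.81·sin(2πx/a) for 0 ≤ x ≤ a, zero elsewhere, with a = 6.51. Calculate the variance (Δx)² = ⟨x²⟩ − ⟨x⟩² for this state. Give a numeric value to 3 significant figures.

Compute ⟨x⟩ and ⟨x²⟩ separately, then (Δx)² = ⟨x²⟩ − ⟨x⟩².
On 0 ≤ x ≤ a (j ≠ l): ∫sin²(jπx/a) dx = a/2, ∫sin(jπx/a)·sin(lπx/a) dx = 0; diagonal moments ∫x·sin²(jπx/a) dx = a²/4, ∫x²·sin²(jπx/a) dx = a³·(1/6 − 1/(4j²π²)); cross terms ∫x·sin(jπx/a)·sin(lπx/a) dx = 0 for j + l even and −4jla²/(π²(j² − l²)²) for j + l odd, ∫x²·sin(jπx/a)·sin(lπx/a) dx = (−1)^(j+l)·4jla³/(π²(j² − l²)²); higher powers the same way via product-to-sum and parts.
Normalization: ∫|ψ|² dx = 19.633.
⟨x⟩ = 3.2550 and ⟨x²⟩ = 15.675.
(Δx)² = 15.675 − (3.2550)² = 5.0802.

5.08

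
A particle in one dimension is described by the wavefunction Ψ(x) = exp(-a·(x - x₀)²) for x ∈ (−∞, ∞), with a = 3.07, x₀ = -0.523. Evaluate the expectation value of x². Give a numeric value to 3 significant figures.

⟨x²⟩ = ∫ x²·|Ψ|² dx / ∫|Ψ|² dx (integrals over the domain).
Gaussian moments (u = x − x₀): ∫u^(2j)·e^(−2au²) du = (2j−1)!!/(4a)^j · √(π/(2a)), odd powers integrate to 0; here √(π/(2a)) = 0.71530.
State is unnormalized: ∫|Ψ|² dx = 0.71530, and ∫Ψ*·x²·Ψ dx = 0.25391, so ⟨x²⟩ = 0.25391 / 0.71530.
⟨x²⟩ = 0.35496.

0.355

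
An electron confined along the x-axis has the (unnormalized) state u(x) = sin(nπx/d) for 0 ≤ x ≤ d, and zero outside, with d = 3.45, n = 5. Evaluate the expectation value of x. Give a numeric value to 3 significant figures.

1.73

⟨x⟩ = ∫ x·|u|² dx / ∫|u|² dx (integrals over the domain).
With sin²θ = (1 − cos2θ)/2 on 0 ≤ x ≤ d: ∫sin²(nπx/d) dx = d/2, ∫x·sin²(nπx/d) dx = d²/4, ∫x²·sin²(nπx/d) dx = d³·(1/6 − 1/(4n²π²)); higher powers xᵏ the same way, integrating xᵏ·cos(2nπx/d) by parts.
State is unnormalized: ∫|u|² dx = 1.7250, and ∫u*·x·u dx = 2.9756, so ⟨x⟩ = 2.9756 / 1.7250.
⟨x⟩ = 1.7250.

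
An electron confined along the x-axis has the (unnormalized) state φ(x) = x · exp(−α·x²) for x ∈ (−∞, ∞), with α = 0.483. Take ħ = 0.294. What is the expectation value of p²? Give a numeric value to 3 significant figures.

0.125

p² φ = −ħ² d²φ/dx²; ⟨p²⟩ = −ħ² ∫ φ*·φ'' dx / ∫|φ|² dx.
Expand each integrand as polynomial × e^(−2αx²) and use ∫x^(2j)·e^(−2αx²) dx = (2j−1)!!/(4α)^j · √(π/(2α)), odd powers → 0; here √(π/(2α)) = 1.8034. Differentiate with the product rule, d/dx e^(−αx²) = −2αx·e^(−αx²).
State is unnormalized: ∫|φ|² dx = 0.93342, and ∫φ*·(−ħ² φ'') dx = 0.11691, so ⟨p²⟩ = 0.11691 / 0.93342.
⟨p²⟩ = 0.12525.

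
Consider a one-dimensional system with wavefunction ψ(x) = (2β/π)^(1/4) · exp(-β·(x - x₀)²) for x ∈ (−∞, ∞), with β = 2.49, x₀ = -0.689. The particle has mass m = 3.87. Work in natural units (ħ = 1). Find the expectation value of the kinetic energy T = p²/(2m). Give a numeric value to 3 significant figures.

T = −(ħ²/2m) d²/dx², so ⟨T⟩ = −(ħ²/2m) ∫ ψ*·ψ'' dx; with m = 3.87.
Gaussian moments (u = x − x₀): ∫u^(2j)·e^(−2βu²) du = (2j−1)!!/(4β)^j · √(π/(2β)), odd powers integrate to 0; here √(π/(2β)) = 0.79426. Derivatives: d/dx e^(−βu²) = −2βu·e^(−βu²), d²/dx² e^(−βu²) = (4β²u² − 2β)·e^(−βu²).
⟨T⟩ = 0.32171.

0.322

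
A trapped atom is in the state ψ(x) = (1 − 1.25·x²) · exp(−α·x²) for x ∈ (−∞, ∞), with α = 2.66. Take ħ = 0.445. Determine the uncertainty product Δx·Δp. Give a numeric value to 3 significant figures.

0.226

Δx = √(⟨x²⟩−⟨x⟩²), Δp = √(⟨p²⟩−⟨p⟩²).
Expand each integrand as polynomial × e^(−2αx²) and use ∫x^(2j)·e^(−2αx²) dx = (2j−1)!!/(4α)^j · √(π/(2α)), odd powers → 0; here √(π/(2α)) = 0.76846. Differentiate with the product rule, d/dx e^(−αx²) = −2αx·e^(−αx²).
Normalization: ∫|ψ|² dx = 0.61972.
⟨x⟩ = 0.0000, ⟨x²⟩ = 0.058521 ⇒ Δx = 0.24191.
⟨p⟩ = 0.0000, ⟨p²⟩ = 0.86975 ⇒ Δp = 0.93260.
Δx·Δp = 0.22561.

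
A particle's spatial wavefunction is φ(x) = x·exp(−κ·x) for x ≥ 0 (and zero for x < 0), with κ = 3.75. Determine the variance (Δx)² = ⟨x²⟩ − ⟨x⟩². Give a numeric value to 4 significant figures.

Compute ⟨x⟩ and ⟨x²⟩ separately, then (Δx)² = ⟨x²⟩ − ⟨x⟩².
Every integrand reduces to terms xʲ·e^(−2κx) on [0, ∞); use ∫₀^∞ xʲ·e^(−2κx) dx = j!/(2κ)^(j+1).
Normalization: ∫|φ|² dx = 0.0047407.
⟨x⟩ = 0.40000 and ⟨x²⟩ = 0.21333.
(Δx)² = 0.21333 − (0.40000)² = 0.053333.

0.05333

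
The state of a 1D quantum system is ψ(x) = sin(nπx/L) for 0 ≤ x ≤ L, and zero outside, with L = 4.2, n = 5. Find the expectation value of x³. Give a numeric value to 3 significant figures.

⟨x³⟩ = ∫ x³·|ψ|² dx / ∫|ψ|² dx (integrals over the domain).
With sin²θ = (1 − cos2θ)/2 on 0 ≤ x ≤ L: ∫sin²(nπx/L) dx = L/2, ∫x·sin²(nπx/L) dx = L²/4, ∫x²·sin²(nπx/L) dx = L³·(1/6 − 1/(4n²π²)); higher powers xᵏ the same way, integrating xᵏ·cos(2nπx/L) by parts.
State is unnormalized: ∫|ψ|² dx = 2.1000, and ∫ψ*·x³·ψ dx = 38.423, so ⟨x³⟩ = 38.423 / 2.1000.
⟨x³⟩ = 18.297.

18.3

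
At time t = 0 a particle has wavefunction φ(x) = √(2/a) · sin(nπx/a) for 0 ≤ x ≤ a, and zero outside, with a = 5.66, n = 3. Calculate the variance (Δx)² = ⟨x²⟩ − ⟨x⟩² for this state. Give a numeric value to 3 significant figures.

2.49

Compute ⟨x⟩ and ⟨x²⟩ separately, then (Δx)² = ⟨x²⟩ − ⟨x⟩².
With sin²θ = (1 − cos2θ)/2 on 0 ≤ x ≤ a: ∫sin²(nπx/a) dx = a/2, ∫x·sin²(nπx/a) dx = a²/4, ∫x²·sin²(nπx/a) dx = a³·(1/6 − 1/(4n²π²)); higher powers xᵏ the same way, integrating xᵏ·cos(2nπx/a) by parts.
⟨x⟩ = 2.8300 and ⟨x²⟩ = 10.498.
(Δx)² = 10.498 − (2.8300)² = 2.4893.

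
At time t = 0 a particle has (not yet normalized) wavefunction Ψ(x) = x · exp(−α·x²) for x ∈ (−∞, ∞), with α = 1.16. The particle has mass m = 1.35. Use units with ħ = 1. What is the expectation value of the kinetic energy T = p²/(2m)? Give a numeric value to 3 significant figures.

T = −(ħ²/2m) d²/dx², so ⟨T⟩ = −(ħ²/2m) ∫ Ψ*·Ψ'' dx / ∫|Ψ|² dx; with m = 1.35.
Expand each integrand as polynomial × e^(−2αx²) and use ∫x^(2j)·e^(−2αx²) dx = (2j−1)!!/(4α)^j · √(π/(2α)), odd powers → 0; here √(π/(2α)) = 1.1637. Differentiate with the product rule, d/dx e^(−αx²) = −2αx·e^(−αx²).
State is unnormalized: ∫|Ψ|² dx = 0.25079, and ∫Ψ*·(−ħ²/2m · Ψ'') dx = 0.32324, so ⟨T⟩ = 0.32324 / 0.25079.
⟨T⟩ = 1.2889.

1.29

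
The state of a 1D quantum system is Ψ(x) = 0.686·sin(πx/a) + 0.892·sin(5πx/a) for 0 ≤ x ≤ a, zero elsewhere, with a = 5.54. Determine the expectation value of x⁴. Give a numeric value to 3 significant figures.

168.

⟨x⁴⟩ = ∫ x⁴·|Ψ|² dx / ∫|Ψ|² dx (integrals over the domain).
On 0 ≤ x ≤ a (j ≠ l): ∫sin²(jπx/a) dx = a/2, ∫sin(jπx/a)·sin(lπx/a) dx = 0; diagonal moments ∫x·sin²(jπx/a) dx = a²/4, ∫x²·sin²(jπx/a) dx = a³·(1/6 − 1/(4j²π²)); cross terms ∫x·sin(jπx/a)·sin(lπx/a) dx = 0 for j + l even and −4jla²/(π²(j² − l²)²) for j + l odd, ∫x²·sin(jπx/a)·sin(lπx/a) dx = (−1)^(j+l)·4jla³/(π²(j² − l²)²); higher powers the same way via product-to-sum and parts.
State is unnormalized: ∫|Ψ|² dx = 3.5075, and ∫Ψ*·x⁴·Ψ dx = 589.41, so ⟨x⁴⟩ = 589.41 / 3.5075.
⟨x⁴⟩ = 168.04.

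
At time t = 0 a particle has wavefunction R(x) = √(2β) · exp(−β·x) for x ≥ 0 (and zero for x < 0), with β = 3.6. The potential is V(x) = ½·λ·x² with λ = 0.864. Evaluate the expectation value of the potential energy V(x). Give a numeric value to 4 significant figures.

0.01667

⟨V⟩ = ∫ V(x)·|R|² dx.
Every integrand reduces to terms xʲ·e^(−2βx) on [0, ∞); use ∫₀^∞ xʲ·e^(−2βx) dx = j!/(2β)^(j+1).
⟨V⟩ = 0.016667.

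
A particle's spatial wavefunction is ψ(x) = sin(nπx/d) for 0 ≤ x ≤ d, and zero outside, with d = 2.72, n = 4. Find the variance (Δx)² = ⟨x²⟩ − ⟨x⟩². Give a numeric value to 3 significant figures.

0.593

Compute ⟨x⟩ and ⟨x²⟩ separately, then (Δx)² = ⟨x²⟩ − ⟨x⟩².
With sin²θ = (1 − cos2θ)/2 on 0 ≤ x ≤ d: ∫sin²(nπx/d) dx = d/2, ∫x·sin²(nπx/d) dx = d²/4, ∫x²·sin²(nπx/d) dx = d³·(1/6 − 1/(4n²π²)); higher powers xᵏ the same way, integrating xᵏ·cos(2nπx/d) by parts.
Normalization: ∫|ψ|² dx = 1.3600.
⟨x⟩ = 1.3600 and ⟨x²⟩ = 2.4427.
(Δx)² = 2.4427 − (1.3600)² = 0.59311.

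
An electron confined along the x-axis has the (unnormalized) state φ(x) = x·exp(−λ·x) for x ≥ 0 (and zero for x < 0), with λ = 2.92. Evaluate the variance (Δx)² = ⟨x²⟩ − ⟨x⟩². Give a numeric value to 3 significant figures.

Compute ⟨x⟩ and ⟨x²⟩ separately, then (Δx)² = ⟨x²⟩ − ⟨x⟩².
Every integrand reduces to terms xʲ·e^(−2λx) on [0, ∞); use ∫₀^∞ xʲ·e^(−2λx) dx = j!/(2λ)^(j+1).
Normalization: ∫|φ|² dx = 0.010041.
⟨x⟩ = 0.51370 and ⟨x²⟩ = 0.35185.
(Δx)² = 0.35185 − (0.51370)² = 0.087962.

0.0880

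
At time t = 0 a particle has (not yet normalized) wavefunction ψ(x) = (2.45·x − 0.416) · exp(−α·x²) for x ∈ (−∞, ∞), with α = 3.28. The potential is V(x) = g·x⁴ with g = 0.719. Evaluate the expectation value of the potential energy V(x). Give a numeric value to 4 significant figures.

0.04890

⟨V⟩ = ∫ V(x)·|ψ|² dx / ∫|ψ|² dx.
Expand each integrand as polynomial × e^(−2αx²) and use ∫x^(2j)·e^(−2αx²) dx = (2j−1)!!/(4α)^j · √(π/(2α)), odd powers → 0; here √(π/(2α)) = 0.69203.
State is unnormalized: ∫|ψ|² dx = 0.43637, and ∫ψ*·V(x)·ψ dx = 0.021338, so ⟨V⟩ = 0.021338 / 0.43637.
⟨V⟩ = 0.048898.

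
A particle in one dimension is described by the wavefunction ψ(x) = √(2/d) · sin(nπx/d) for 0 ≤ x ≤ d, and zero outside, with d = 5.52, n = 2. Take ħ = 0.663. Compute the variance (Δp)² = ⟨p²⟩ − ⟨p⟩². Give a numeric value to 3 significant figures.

Compute ⟨p⟩ and ⟨p²⟩ separately; (Δp)² = ⟨p²⟩ − ⟨p⟩².
d/dx sin(nπx/d) = (nπ/d)·cos(nπx/d) and d²/dx² sin(nπx/d) = −(nπ/d)²·sin(nπx/d); on 0 ≤ x ≤ d, ∫sin²(nπx/d) dx = d/2 and ∫sin(nπx/d)·cos(nπx/d) dx = 0.
⟨p⟩ = 0.0000 and ⟨p²⟩ = 0.56952.
(Δp)² = 0.56952 − (0.0000)² = 0.56952.

0.570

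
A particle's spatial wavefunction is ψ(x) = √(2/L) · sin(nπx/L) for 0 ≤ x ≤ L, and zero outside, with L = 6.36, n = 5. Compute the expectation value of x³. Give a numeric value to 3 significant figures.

63.5

⟨x³⟩ = ∫ x³·|ψ|² dx (integrals over the domain).
With sin²θ = (1 − cos2θ)/2 on 0 ≤ x ≤ L: ∫sin²(nπx/L) dx = L/2, ∫x·sin²(nπx/L) dx = L²/4, ∫x²·sin²(nπx/L) dx = L³·(1/6 − 1/(4n²π²)); higher powers xᵏ the same way, integrating xᵏ·cos(2nπx/L) by parts.
⟨x³⟩ = 63.533.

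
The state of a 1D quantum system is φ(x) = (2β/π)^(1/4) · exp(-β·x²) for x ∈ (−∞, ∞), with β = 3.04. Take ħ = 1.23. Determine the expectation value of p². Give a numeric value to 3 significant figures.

p² φ = −ħ² d²φ/dx²; ⟨p²⟩ = −ħ² ∫ φ*·φ'' dx.
Gaussian moments: ∫x^(2j)·e^(−2βx²) dx = (2j−1)!!/(4β)^j · √(π/(2β)), odd powers integrate to 0; here √(π/(2β)) = 0.71882. Derivatives: d/dx e^(−βx²) = −2βx·e^(−βx²), d²/dx² e^(−βx²) = (4β²x² − 2β)·e^(−βx²).
⟨p²⟩ = 4.5992.

4.60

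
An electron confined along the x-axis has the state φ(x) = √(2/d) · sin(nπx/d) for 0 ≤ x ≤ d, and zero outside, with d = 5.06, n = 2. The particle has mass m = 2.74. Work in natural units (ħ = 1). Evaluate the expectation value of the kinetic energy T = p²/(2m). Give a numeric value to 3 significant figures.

0.281

T = −(ħ²/2m) d²/dx², so ⟨T⟩ = −(ħ²/2m) ∫ φ*·φ'' dx; with m = 2.74.
d/dx sin(nπx/d) = (nπ/d)·cos(nπx/d) and d²/dx² sin(nπx/d) = −(nπ/d)²·sin(nπx/d); on 0 ≤ x ≤ d, ∫sin²(nπx/d) dx = d/2 and ∫sin(nπx/d)·cos(nπx/d) dx = 0.
⟨T⟩ = 0.28137.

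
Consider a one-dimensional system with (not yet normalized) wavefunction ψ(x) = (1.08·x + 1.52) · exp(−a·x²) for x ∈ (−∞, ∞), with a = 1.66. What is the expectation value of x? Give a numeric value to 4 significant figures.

⟨x⟩ = ∫ x·|ψ|² dx / ∫|ψ|² dx (integrals over the domain).
Expand each integrand as polynomial × e^(−2ax²) and use ∫x^(2j)·e^(−2ax²) dx = (2j−1)!!/(4a)^j · √(π/(2a)), odd powers → 0; here √(π/(2a)) = 0.97276.
State is unnormalized: ∫|ψ|² dx = 2.4183, and ∫ψ*·x·ψ dx = 0.48099, so ⟨x⟩ = 0.48099 / 2.4183.
⟨x⟩ = 0.19889.

0.1989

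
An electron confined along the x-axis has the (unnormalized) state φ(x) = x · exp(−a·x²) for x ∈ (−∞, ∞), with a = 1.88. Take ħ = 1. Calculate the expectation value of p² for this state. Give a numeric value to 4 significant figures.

p² φ = −ħ² d²φ/dx²; ⟨p²⟩ = −ħ² ∫ φ*·φ'' dx / ∫|φ|² dx.
Expand each integrand as polynomial × e^(−2ax²) and use ∫x^(2j)·e^(−2ax²) dx = (2j−1)!!/(4a)^j · √(π/(2a)), odd powers → 0; here √(π/(2a)) = 0.91407. Differentiate with the product rule, d/dx e^(−ax²) = −2ax·e^(−ax²).
State is unnormalized: ∫|φ|² dx = 0.12155, and ∫φ*·(−ħ² φ'') dx = 0.68555, so ⟨p²⟩ = 0.68555 / 0.12155.
⟨p²⟩ = 5.6400.

5.640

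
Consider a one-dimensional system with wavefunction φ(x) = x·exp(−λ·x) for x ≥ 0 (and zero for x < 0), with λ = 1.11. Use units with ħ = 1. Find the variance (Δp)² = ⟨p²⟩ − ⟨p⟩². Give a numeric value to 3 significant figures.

1.23

Compute ⟨p⟩ and ⟨p²⟩ separately; (Δp)² = ⟨p²⟩ − ⟨p⟩².
Differentiate x·exp(−λ·x) with the product rule; every integrand then reduces to terms xʲ·e^(−2λx) on [0, ∞), with ∫₀^∞ xʲ·e^(−2λx) dx = j!/(2λ)^(j+1).
Normalization: ∫|φ|² dx = 0.18280.
⟨p⟩ = 0.0000 and ⟨p²⟩ = 1.2321.
(Δp)² = 1.2321 − (0.0000)² = 1.2321.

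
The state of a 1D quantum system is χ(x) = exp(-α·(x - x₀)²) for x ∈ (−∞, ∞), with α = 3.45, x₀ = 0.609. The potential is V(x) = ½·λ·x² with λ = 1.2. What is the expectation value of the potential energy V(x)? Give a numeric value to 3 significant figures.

0.266

⟨V⟩ = ∫ V(x)·|χ|² dx / ∫|χ|² dx.
Gaussian moments (u = x − x₀): ∫u^(2j)·e^(−2αu²) du = (2j−1)!!/(4α)^j · √(π/(2α)), odd powers integrate to 0; here √(π/(2α)) = 0.67476.
State is unnormalized: ∫|χ|² dx = 0.67476, and ∫χ*·V(x)·χ dx = 0.17949, so ⟨V⟩ = 0.17949 / 0.67476.
⟨V⟩ = 0.26601.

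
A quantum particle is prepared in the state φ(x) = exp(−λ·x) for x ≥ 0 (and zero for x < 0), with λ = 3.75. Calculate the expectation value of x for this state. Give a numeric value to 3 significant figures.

0.133

⟨x⟩ = ∫ x·|φ|² dx / ∫|φ|² dx (integrals over the domain).
Every integrand reduces to terms xʲ·e^(−2λx) on [0, ∞); use ∫₀^∞ xʲ·e^(−2λx) dx = j!/(2λ)^(j+1).
State is unnormalized: ∫|φ|² dx = 0.13333, and ∫φ*·x·φ dx = 0.017778, so ⟨x⟩ = 0.017778 / 0.13333.
⟨x⟩ = 0.13333.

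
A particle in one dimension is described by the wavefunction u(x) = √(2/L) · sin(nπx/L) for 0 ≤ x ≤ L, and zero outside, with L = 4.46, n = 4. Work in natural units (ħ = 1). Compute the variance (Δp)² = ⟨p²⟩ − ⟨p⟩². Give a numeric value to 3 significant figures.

7.94

Compute ⟨p⟩ and ⟨p²⟩ separately; (Δp)² = ⟨p²⟩ − ⟨p⟩².
d/dx sin(nπx/L) = (nπ/L)·cos(nπx/L) and d²/dx² sin(nπx/L) = −(nπ/L)²·sin(nπx/L); on 0 ≤ x ≤ L, ∫sin²(nπx/L) dx = L/2 and ∫sin(nπx/L)·cos(nπx/L) dx = 0.
⟨p⟩ = 0.0000 and ⟨p²⟩ = 7.9387.
(Δp)² = 7.9387 − (0.0000)² = 7.9387.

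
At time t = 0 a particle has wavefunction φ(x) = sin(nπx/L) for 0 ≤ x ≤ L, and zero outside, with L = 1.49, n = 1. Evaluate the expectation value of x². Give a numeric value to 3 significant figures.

0.628

⟨x²⟩ = ∫ x²·|φ|² dx / ∫|φ|² dx (integrals over the domain).
With sin²θ = (1 − cos2θ)/2 on 0 ≤ x ≤ L: ∫sin²(nπx/L) dx = L/2, ∫x·sin²(nπx/L) dx = L²/4, ∫x²·sin²(nπx/L) dx = L³·(1/6 − 1/(4n²π²)); higher powers xᵏ the same way, integrating xᵏ·cos(2nπx/L) by parts.
State is unnormalized: ∫|φ|² dx = 0.74500, and ∫φ*·x²·φ dx = 0.46753, so ⟨x²⟩ = 0.46753 / 0.74500.
⟨x²⟩ = 0.62756.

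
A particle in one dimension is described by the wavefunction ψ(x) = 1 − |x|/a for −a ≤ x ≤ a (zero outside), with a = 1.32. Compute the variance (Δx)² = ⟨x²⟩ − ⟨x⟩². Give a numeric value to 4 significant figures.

Compute ⟨x⟩ and ⟨x²⟩ separately, then (Δx)² = ⟨x²⟩ − ⟨x⟩².
ψ is even, so ∫ over [−a, a] = 2∫₀ᵃ with ψ = 1 − x/a there: ∫₀ᵃ (1 − x/a)² dx = a/3, ∫₀ᵃ x²(1 − x/a)² dx = a³/30, ∫₀ᵃ x⁴(1 − x/a)² dx = a⁵/105.
Normalization: ∫|ψ|² dx = 0.88000.
⟨x⟩ = 0.0000 and ⟨x²⟩ = 0.17424.
(Δx)² = 0.17424 − (0.0000)² = 0.17424.

0.1742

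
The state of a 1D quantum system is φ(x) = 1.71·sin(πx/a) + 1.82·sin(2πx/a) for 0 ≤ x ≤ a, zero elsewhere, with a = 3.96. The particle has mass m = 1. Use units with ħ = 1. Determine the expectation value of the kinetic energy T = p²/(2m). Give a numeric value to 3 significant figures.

0.816

T = −(ħ²/2m) d²/dx², so ⟨T⟩ = −(ħ²/2m) ∫ φ*·φ'' dx / ∫|φ|² dx; with m = 1.
d²/dx² sin(jπx/a) = −(jπ/a)²·sin(jπx/a); on 0 ≤ x ≤ a, ∫sin²(jπx/a) dx = a/2 and ∫sin(jπx/a)·sin(lπx/a) dx = 0 for j ≠ l, so only diagonal terms survive in ∫|φ|² and ∫φ·φ″; ∫φ·φ′ dx = [φ²/2] between the walls = 0.
State is unnormalized: ∫|φ|² dx = 12.348, and ∫φ*·(−ħ²/2m · φ'') dx = 10.078, so ⟨T⟩ = 10.078 / 12.348.
⟨T⟩ = 0.81611.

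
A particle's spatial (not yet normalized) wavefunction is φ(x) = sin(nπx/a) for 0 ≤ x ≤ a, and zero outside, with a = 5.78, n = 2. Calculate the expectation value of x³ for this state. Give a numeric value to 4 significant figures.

⟨x³⟩ = ∫ x³·|φ|² dx / ∫|φ|² dx (integrals over the domain).
With sin²θ = (1 − cos2θ)/2 on 0 ≤ x ≤ a: ∫sin²(nπx/a) dx = a/2, ∫x·sin²(nπx/a) dx = a²/4, ∫x²·sin²(nπx/a) dx = a³·(1/6 − 1/(4n²π²)); higher powers xᵏ the same way, integrating xᵏ·cos(2nπx/a) by parts.
State is unnormalized: ∫|φ|² dx = 2.8900, and ∫φ*·x³·φ dx = 128.91, so ⟨x³⟩ = 128.91 / 2.8900.
⟨x³⟩ = 44.607.

44.61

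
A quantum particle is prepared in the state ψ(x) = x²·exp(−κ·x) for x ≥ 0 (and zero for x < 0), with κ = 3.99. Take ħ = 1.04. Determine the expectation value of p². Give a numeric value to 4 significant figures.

5.740

p² ψ = −ħ² d²ψ/dx²; ⟨p²⟩ = −ħ² ∫ ψ*·ψ'' dx / ∫|ψ|² dx.
Differentiate x²·exp(−κ·x) with the product rule; every integrand then reduces to terms xʲ·e^(−2κx) on [0, ∞), with ∫₀^∞ xʲ·e^(−2κx) dx = j!/(2κ)^(j+1).
State is unnormalized: ∫|ψ|² dx = 0.00074165, and ∫ψ*·(−ħ² ψ'') dx = 0.0042568, so ⟨p²⟩ = 0.0042568 / 0.00074165.
⟨p²⟩ = 5.7397.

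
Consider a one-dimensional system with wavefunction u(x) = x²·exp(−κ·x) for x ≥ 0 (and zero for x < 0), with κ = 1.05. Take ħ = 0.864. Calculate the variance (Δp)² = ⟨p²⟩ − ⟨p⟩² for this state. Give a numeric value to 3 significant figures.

Compute ⟨p⟩ and ⟨p²⟩ separately; (Δp)² = ⟨p²⟩ − ⟨p⟩².
Differentiate x²·exp(−κ·x) with the product rule; every integrand then reduces to terms xʲ·e^(−2κx) on [0, ∞), with ∫₀^∞ xʲ·e^(−2κx) dx = j!/(2κ)^(j+1).
Normalization: ∫|u|² dx = 0.58764.
⟨p⟩ = 0.0000 and ⟨p²⟩ = 0.27434.
(Δp)² = 0.27434 − (0.0000)² = 0.27434.

0.274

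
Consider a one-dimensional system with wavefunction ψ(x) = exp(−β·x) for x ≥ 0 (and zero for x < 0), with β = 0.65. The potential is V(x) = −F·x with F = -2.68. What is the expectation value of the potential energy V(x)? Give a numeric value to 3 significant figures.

⟨V⟩ = ∫ V(x)·|ψ|² dx / ∫|ψ|² dx.
Every integrand reduces to terms xʲ·e^(−2βx) on [0, ∞); use ∫₀^∞ xʲ·e^(−2βx) dx = j!/(2β)^(j+1).
State is unnormalized: ∫|ψ|² dx = 0.76923, and ∫ψ*·V(x)·ψ dx = 1.5858, so ⟨V⟩ = 1.5858 / 0.76923.
⟨V⟩ = 2.0615.

2.06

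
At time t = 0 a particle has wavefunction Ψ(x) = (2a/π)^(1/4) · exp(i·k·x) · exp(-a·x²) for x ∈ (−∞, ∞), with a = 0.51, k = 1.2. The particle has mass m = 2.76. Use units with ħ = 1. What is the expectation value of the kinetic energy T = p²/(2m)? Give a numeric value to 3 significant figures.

T = −(ħ²/2m) d²/dx², so ⟨T⟩ = −(ħ²/2m) ∫ Ψ*·Ψ'' dx; with m = 2.76.
Gaussian moments: ∫x^(2j)·e^(−2ax²) dx = (2j−1)!!/(4a)^j · √(π/(2a)), odd powers integrate to 0; here √(π/(2a)) = 1.7550. Derivatives: Ψ′ = (ik − 2ax)·Ψ, Ψ″ = ((ik − 2ax)² − 2a)·Ψ; the odd-in-x pieces drop out.
⟨T⟩ = 0.35326.

0.353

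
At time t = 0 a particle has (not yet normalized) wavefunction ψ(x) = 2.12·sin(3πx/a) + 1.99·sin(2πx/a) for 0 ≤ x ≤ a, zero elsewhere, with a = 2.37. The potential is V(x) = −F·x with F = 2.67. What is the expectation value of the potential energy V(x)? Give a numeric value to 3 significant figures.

⟨V⟩ = ∫ V(x)·|ψ|² dx / ∫|ψ|² dx.
On 0 ≤ x ≤ a (j ≠ l): ∫sin²(jπx/a) dx = a/2, ∫sin(jπx/a)·sin(lπx/a) dx = 0; diagonal moments ∫x·sin²(jπx/a) dx = a²/4, ∫x²·sin²(jπx/a) dx = a³·(1/6 − 1/(4j²π²)); cross terms ∫x·sin(jπx/a)·sin(lπx/a) dx = 0 for j + l even and −4jla²/(π²(j² − l²)²) for j + l odd, ∫x²·sin(jπx/a)·sin(lπx/a) dx = (−1)^(j+l)·4jla³/(π²(j² − l²)²); higher powers the same way via product-to-sum and parts.
State is unnormalized: ∫|ψ|² dx = 10.019, and ∫ψ*·V(x)·ψ dx = -19.390, so ⟨V⟩ = -19.390 / 10.019.
⟨V⟩ = -1.9354.

-1.94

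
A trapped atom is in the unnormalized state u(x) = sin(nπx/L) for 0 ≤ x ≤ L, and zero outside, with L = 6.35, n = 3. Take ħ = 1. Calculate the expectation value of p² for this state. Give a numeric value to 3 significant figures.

2.20

p² u = −ħ² d²u/dx²; ⟨p²⟩ = −ħ² ∫ u*·u'' dx / ∫|u|² dx.
d/dx sin(nπx/L) = (nπ/L)·cos(nπx/L) and d²/dx² sin(nπx/L) = −(nπ/L)²·sin(nπx/L); on 0 ≤ x ≤ L, ∫sin²(nπx/L) dx = L/2 and ∫sin(nπx/L)·cos(nπx/L) dx = 0.
State is unnormalized: ∫|u|² dx = 3.1750, and ∫u*·(−ħ² u'') dx = 6.9942, so ⟨p²⟩ = 6.9942 / 3.1750.
⟨p²⟩ = 2.2029.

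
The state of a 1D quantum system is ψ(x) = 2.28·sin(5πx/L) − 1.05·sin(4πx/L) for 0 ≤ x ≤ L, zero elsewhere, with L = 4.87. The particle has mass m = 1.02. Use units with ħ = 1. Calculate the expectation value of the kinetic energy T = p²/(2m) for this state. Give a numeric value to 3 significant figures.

4.78

T = −(ħ²/2m) d²/dx², so ⟨T⟩ = −(ħ²/2m) ∫ ψ*·ψ'' dx / ∫|ψ|² dx; with m = 1.02.
d²/dx² sin(jπx/L) = −(jπ/L)²·sin(jπx/L); on 0 ≤ x ≤ L, ∫sin²(jπx/L) dx = L/2 and ∫sin(jπx/L)·sin(lπx/L) dx = 0 for j ≠ l, so only diagonal terms survive in ∫|ψ|² and ∫ψ·ψ″; ∫ψ·ψ′ dx = [ψ²/2] between the walls = 0.
State is unnormalized: ∫|ψ|² dx = 15.343, and ∫ψ*·(−ħ²/2m · ψ'') dx = 73.316, so ⟨T⟩ = 73.316 / 15.343.
⟨T⟩ = 4.7785.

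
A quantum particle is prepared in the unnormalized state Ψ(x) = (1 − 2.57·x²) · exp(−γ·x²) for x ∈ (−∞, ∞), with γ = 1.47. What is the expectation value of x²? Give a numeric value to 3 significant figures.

⟨x²⟩ = ∫ x²·|Ψ|² dx / ∫|Ψ|² dx (integrals over the domain).
Expand each integrand as polynomial × e^(−2γx²) and use ∫x^(2j)·e^(−2γx²) dx = (2j−1)!!/(4γ)^j · √(π/(2γ)), odd powers → 0; here √(π/(2γ)) = 1.0337.
State is unnormalized: ∫|Ψ|² dx = 0.72252, and ∫Ψ*·x²·Ψ dx = 0.21853, so ⟨x²⟩ = 0.21853 / 0.72252.
⟨x²⟩ = 0.30246.

0.302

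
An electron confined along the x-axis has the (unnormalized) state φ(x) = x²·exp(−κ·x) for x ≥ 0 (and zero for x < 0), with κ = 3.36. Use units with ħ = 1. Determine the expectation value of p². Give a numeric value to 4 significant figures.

p² φ = −ħ² d²φ/dx²; ⟨p²⟩ = −ħ² ∫ φ*·φ'' dx / ∫|φ|² dx.
Differentiate x²·exp(−κ·x) with the product rule; every integrand then reduces to terms xʲ·e^(−2κx) on [0, ∞), with ∫₀^∞ xʲ·e^(−2κx) dx = j!/(2κ)^(j+1).
State is unnormalized: ∫|φ|² dx = 0.0017513, and ∫φ*·(−ħ² φ'') dx = 0.0065906, so ⟨p²⟩ = 0.0065906 / 0.0017513.
⟨p²⟩ = 3.7632.

3.763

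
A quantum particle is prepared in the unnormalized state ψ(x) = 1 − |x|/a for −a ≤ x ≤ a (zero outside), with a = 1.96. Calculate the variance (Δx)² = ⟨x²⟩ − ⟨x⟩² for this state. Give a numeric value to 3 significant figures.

Compute ⟨x⟩ and ⟨x²⟩ separately, then (Δx)² = ⟨x²⟩ − ⟨x⟩².
ψ is even, so ∫ over [−a, a] = 2∫₀ᵃ with ψ = 1 − x/a there: ∫₀ᵃ (1 − x/a)² dx = a/3, ∫₀ᵃ x²(1 − x/a)² dx = a³/30, ∫₀ᵃ x⁴(1 − x/a)² dx = a⁵/105.
Normalization: ∫|ψ|² dx = 1.3067.
⟨x⟩ = 0.0000 and ⟨x²⟩ = 0.38416.
(Δx)² = 0.38416 − (0.0000)² = 0.38416.

0.384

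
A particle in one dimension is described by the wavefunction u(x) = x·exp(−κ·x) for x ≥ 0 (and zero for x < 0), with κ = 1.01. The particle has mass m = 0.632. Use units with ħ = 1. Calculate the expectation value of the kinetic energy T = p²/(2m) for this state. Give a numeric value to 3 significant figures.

0.807

T = −(ħ²/2m) d²/dx², so ⟨T⟩ = −(ħ²/2m) ∫ u*·u'' dx / ∫|u|² dx; with m = 0.632.
Differentiate x·exp(−κ·x) with the product rule; every integrand then reduces to terms xʲ·e^(−2κx) on [0, ∞), with ∫₀^∞ xʲ·e^(−2κx) dx = j!/(2κ)^(j+1).
State is unnormalized: ∫|u|² dx = 0.24265, and ∫u*·(−ħ²/2m · u'') dx = 0.19583, so ⟨T⟩ = 0.19583 / 0.24265.
⟨T⟩ = 0.80704.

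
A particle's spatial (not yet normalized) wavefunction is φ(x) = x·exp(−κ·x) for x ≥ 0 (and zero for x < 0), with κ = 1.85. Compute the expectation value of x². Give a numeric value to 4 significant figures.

⟨x²⟩ = ∫ x²·|φ|² dx / ∫|φ|² dx (integrals over the domain).
Every integrand reduces to terms xʲ·e^(−2κx) on [0, ∞); use ∫₀^∞ xʲ·e^(−2κx) dx = j!/(2κ)^(j+1).
State is unnormalized: ∫|φ|² dx = 0.039484, and ∫φ*·x²·φ dx = 0.034610, so ⟨x²⟩ = 0.034610 / 0.039484.
⟨x²⟩ = 0.87655.

0.8766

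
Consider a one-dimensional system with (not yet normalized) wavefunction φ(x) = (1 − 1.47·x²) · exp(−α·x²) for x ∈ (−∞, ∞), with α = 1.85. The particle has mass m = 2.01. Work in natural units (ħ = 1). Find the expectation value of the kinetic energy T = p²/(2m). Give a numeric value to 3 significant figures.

T = −(ħ²/2m) d²/dx², so ⟨T⟩ = −(ħ²/2m) ∫ φ*·φ'' dx / ∫|φ|² dx; with m = 2.01.
Expand each integrand as polynomial × e^(−2αx²) and use ∫x^(2j)·e^(−2αx²) dx = (2j−1)!!/(4α)^j · √(π/(2α)), odd powers → 0; here √(π/(2α)) = 0.92145. Differentiate with the product rule, d/dx e^(−αx²) = −2αx·e^(−αx²).
State is unnormalized: ∫|φ|² dx = 0.66445, and ∫φ*·(−ħ²/2m · φ'') dx = 0.70966, so ⟨T⟩ = 0.70966 / 0.66445.
⟨T⟩ = 1.0680.

1.07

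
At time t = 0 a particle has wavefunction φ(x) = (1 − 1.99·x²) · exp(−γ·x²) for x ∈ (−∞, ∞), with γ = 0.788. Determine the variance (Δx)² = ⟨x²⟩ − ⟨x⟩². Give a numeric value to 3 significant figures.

Compute ⟨x⟩ and ⟨x²⟩ separately, then (Δx)² = ⟨x²⟩ − ⟨x⟩².
Expand each integrand as polynomial × e^(−2γx²) and use ∫x^(2j)·e^(−2γx²) dx = (2j−1)!!/(4γ)^j · √(π/(2γ)), odd powers → 0; here √(π/(2γ)) = 1.4119.
Normalization: ∫|φ|² dx = 1.3174.
⟨x⟩ = 0.0000 and ⟨x²⟩ = 1.0849.
(Δx)² = 1.0849 − (0.0000)² = 1.0849.

1.08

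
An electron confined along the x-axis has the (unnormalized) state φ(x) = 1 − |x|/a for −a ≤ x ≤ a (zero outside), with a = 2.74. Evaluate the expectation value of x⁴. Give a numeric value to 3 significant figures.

1.61

⟨x⁴⟩ = ∫ x⁴·|φ|² dx / ∫|φ|² dx (integrals over the domain).
φ is even, so ∫ over [−a, a] = 2∫₀ᵃ with φ = 1 − x/a there: ∫₀ᵃ (1 − x/a)² dx = a/3, ∫₀ᵃ x²(1 − x/a)² dx = a³/30, ∫₀ᵃ x⁴(1 − x/a)² dx = a⁵/105.
State is unnormalized: ∫|φ|² dx = 1.8267, and ∫φ*·x⁴·φ dx = 2.9417, so ⟨x⁴⟩ = 2.9417 / 1.8267.
⟨x⁴⟩ = 1.6104.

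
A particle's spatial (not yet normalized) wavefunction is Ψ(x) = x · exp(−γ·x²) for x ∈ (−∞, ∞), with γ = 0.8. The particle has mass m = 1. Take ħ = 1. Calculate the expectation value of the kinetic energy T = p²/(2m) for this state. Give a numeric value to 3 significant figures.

1.20

T = −(ħ²/2m) d²/dx², so ⟨T⟩ = −(ħ²/2m) ∫ Ψ*·Ψ'' dx / ∫|Ψ|² dx; with m = 1.
Expand each integrand as polynomial × e^(−2γx²) and use ∫x^(2j)·e^(−2γx²) dx = (2j−1)!!/(4γ)^j · √(π/(2γ)), odd powers → 0; here √(π/(2γ)) = 1.4012. Differentiate with the product rule, d/dx e^(−γx²) = −2γx·e^(−γx²).
State is unnormalized: ∫|Ψ|² dx = 0.43789, and ∫Ψ*·(−ħ²/2m · Ψ'') dx = 0.52547, so ⟨T⟩ = 0.52547 / 0.43789.
⟨T⟩ = 1.2000.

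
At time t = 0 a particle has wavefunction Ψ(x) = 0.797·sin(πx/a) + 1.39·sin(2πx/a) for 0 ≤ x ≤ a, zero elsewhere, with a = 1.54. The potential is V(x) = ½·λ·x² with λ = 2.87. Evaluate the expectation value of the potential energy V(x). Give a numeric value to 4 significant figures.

0.5303

⟨V⟩ = ∫ V(x)·|Ψ|² dx / ∫|Ψ|² dx.
On 0 ≤ x ≤ a (j ≠ l): ∫sin²(jπx/a) dx = a/2, ∫sin(jπx/a)·sin(lπx/a) dx = 0; diagonal moments ∫x·sin²(jπx/a) dx = a²/4, ∫x²·sin²(jπx/a) dx = a³·(1/6 − 1/(4j²π²)); cross terms ∫x·sin(jπx/a)·sin(lπx/a) dx = 0 for j + l even and −4jla²/(π²(j² − l²)²) for j + l odd, ∫x²·sin(jπx/a)·sin(lπx/a) dx = (−1)^(j+l)·4jla³/(π²(j² − l²)²); higher powers the same way via product-to-sum and parts.
State is unnormalized: ∫|Ψ|² dx = 1.9768, and ∫Ψ*·V(x)·Ψ dx = 1.0483, so ⟨V⟩ = 1.0483 / 1.9768.
⟨V⟩ = 0.53027.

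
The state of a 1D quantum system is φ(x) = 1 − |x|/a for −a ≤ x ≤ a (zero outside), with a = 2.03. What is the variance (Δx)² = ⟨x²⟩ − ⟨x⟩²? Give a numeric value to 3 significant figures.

0.412

Compute ⟨x⟩ and ⟨x²⟩ separately, then (Δx)² = ⟨x²⟩ − ⟨x⟩².
φ is even, so ∫ over [−a, a] = 2∫₀ᵃ with φ = 1 − x/a there: ∫₀ᵃ (1 − x/a)² dx = a/3, ∫₀ᵃ x²(1 − x/a)² dx = a³/30, ∫₀ᵃ x⁴(1 − x/a)² dx = a⁵/105.
Normalization: ∫|φ|² dx = 1.3533.
⟨x⟩ = 0.0000 and ⟨x²⟩ = 0.41209.
(Δx)² = 0.41209 − (0.0000)² = 0.41209.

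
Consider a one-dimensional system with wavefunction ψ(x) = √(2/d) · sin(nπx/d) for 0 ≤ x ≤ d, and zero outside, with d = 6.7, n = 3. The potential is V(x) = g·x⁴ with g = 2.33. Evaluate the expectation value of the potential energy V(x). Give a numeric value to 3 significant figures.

⟨V⟩ = ∫ V(x)·|ψ|² dx.
With sin²θ = (1 − cos2θ)/2 on 0 ≤ x ≤ d: ∫sin²(nπx/d) dx = d/2, ∫x·sin²(nπx/d) dx = d²/4, ∫x²·sin²(nπx/d) dx = d³·(1/6 − 1/(4n²π²)); higher powers xᵏ the same way, integrating xᵏ·cos(2nπx/d) by parts.
⟨V⟩ = 887.08.

887.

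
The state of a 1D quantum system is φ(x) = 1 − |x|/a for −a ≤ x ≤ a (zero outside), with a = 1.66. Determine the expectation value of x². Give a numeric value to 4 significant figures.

0.2756

⟨x²⟩ = ∫ x²·|φ|² dx / ∫|φ|² dx (integrals over the domain).
φ is even, so ∫ over [−a, a] = 2∫₀ᵃ with φ = 1 − x/a there: ∫₀ᵃ (1 − x/a)² dx = a/3, ∫₀ᵃ x²(1 − x/a)² dx = a³/30, ∫₀ᵃ x⁴(1 − x/a)² dx = a⁵/105.
State is unnormalized: ∫|φ|² dx = 1.1067, and ∫φ*·x²·φ dx = 0.30495, so ⟨x²⟩ = 0.30495 / 1.1067.
⟨x²⟩ = 0.27556.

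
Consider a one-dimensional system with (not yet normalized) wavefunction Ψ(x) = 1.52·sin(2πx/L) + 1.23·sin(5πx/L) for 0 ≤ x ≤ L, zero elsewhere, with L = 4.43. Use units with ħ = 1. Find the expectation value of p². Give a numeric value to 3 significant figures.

6.19

p² Ψ = −ħ² d²Ψ/dx²; ⟨p²⟩ = −ħ² ∫ Ψ*·Ψ'' dx / ∫|Ψ|² dx.
d²/dx² sin(jπx/L) = −(jπ/L)²·sin(jπx/L); on 0 ≤ x ≤ L, ∫sin²(jπx/L) dx = L/2 and ∫sin(jπx/L)·sin(lπx/L) dx = 0 for j ≠ l, so only diagonal terms survive in ∫|Ψ|² and ∫Ψ·Ψ″; ∫Ψ·Ψ′ dx = [Ψ²/2] between the walls = 0.
State is unnormalized: ∫|Ψ|² dx = 8.4686, and ∫Ψ*·(−ħ² Ψ'') dx = 52.427, so ⟨p²⟩ = 52.427 / 8.4686.
⟨p²⟩ = 6.1908.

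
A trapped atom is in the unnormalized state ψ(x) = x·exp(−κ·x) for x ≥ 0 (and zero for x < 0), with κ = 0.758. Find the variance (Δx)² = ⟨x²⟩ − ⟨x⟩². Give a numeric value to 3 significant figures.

1.31

Compute ⟨x⟩ and ⟨x²⟩ separately, then (Δx)² = ⟨x²⟩ − ⟨x⟩².
Every integrand reduces to terms xʲ·e^(−2κx) on [0, ∞); use ∫₀^∞ xʲ·e^(−2κx) dx = j!/(2κ)^(j+1).
Normalization: ∫|ψ|² dx = 0.57403.
⟨x⟩ = 1.9789 and ⟨x²⟩ = 5.2214.
(Δx)² = 5.2214 − (1.9789)² = 1.3053.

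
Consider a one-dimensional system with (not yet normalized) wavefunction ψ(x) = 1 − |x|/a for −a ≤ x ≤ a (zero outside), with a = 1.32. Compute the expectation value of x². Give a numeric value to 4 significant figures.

0.1742

⟨x²⟩ = ∫ x²·|ψ|² dx / ∫|ψ|² dx (integrals over the domain).
ψ is even, so ∫ over [−a, a] = 2∫₀ᵃ with ψ = 1 − x/a there: ∫₀ᵃ (1 − x/a)² dx = a/3, ∫₀ᵃ x²(1 − x/a)² dx = a³/30, ∫₀ᵃ x⁴(1 − x/a)² dx = a⁵/105.
State is unnormalized: ∫|ψ|² dx = 0.88000, and ∫ψ*·x²·ψ dx = 0.15333, so ⟨x²⟩ = 0.15333 / 0.88000.
⟨x²⟩ = 0.17424.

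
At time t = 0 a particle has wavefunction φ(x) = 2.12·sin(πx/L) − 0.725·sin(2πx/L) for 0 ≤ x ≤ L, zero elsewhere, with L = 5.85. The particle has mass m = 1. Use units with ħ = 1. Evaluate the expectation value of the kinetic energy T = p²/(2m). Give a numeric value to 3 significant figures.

0.189

T = −(ħ²/2m) d²/dx², so ⟨T⟩ = −(ħ²/2m) ∫ φ*·φ'' dx / ∫|φ|² dx; with m = 1.
d²/dx² sin(jπx/L) = −(jπ/L)²·sin(jπx/L); on 0 ≤ x ≤ L, ∫sin²(jπx/L) dx = L/2 and ∫sin(jπx/L)·sin(lπx/L) dx = 0 for j ≠ l, so only diagonal terms survive in ∫|φ|² and ∫φ·φ″; ∫φ·φ′ dx = [φ²/2] between the walls = 0.
State is unnormalized: ∫|φ|² dx = 14.684, and ∫φ*·(−ħ²/2m · φ'') dx = 2.7824, so ⟨T⟩ = 2.7824 / 14.684.
⟨T⟩ = 0.18949.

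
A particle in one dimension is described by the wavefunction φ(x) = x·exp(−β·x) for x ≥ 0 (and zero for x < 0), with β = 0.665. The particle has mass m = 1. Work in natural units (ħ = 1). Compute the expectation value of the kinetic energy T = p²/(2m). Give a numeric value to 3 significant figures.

T = −(ħ²/2m) d²/dx², so ⟨T⟩ = −(ħ²/2m) ∫ φ*·φ'' dx / ∫|φ|² dx; with m = 1.
Differentiate x·exp(−β·x) with the product rule; every integrand then reduces to terms xʲ·e^(−2βx) on [0, ∞), with ∫₀^∞ xʲ·e^(−2βx) dx = j!/(2β)^(j+1).
State is unnormalized: ∫|φ|² dx = 0.85011, and ∫φ*·(−ħ²/2m · φ'') dx = 0.18797, so ⟨T⟩ = 0.18797 / 0.85011.
⟨T⟩ = 0.22111.

0.221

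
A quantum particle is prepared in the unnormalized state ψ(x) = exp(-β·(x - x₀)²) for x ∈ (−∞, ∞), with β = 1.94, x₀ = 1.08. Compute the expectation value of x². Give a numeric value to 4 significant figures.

1.295

⟨x²⟩ = ∫ x²·|ψ|² dx / ∫|ψ|² dx (integrals over the domain).
Gaussian moments (u = x − x₀): ∫u^(2j)·e^(−2βu²) du = (2j−1)!!/(4β)^j · √(π/(2β)), odd powers integrate to 0; here √(π/(2β)) = 0.89983.
State is unnormalized: ∫|ψ|² dx = 0.89983, and ∫ψ*·x²·ψ dx = 1.1655, so ⟨x²⟩ = 1.1655 / 0.89983.
⟨x²⟩ = 1.2953.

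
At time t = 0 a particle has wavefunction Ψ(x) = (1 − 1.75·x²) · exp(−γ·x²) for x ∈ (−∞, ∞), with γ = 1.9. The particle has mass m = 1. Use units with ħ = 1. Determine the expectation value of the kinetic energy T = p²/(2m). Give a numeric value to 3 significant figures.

2.49

T = −(ħ²/2m) d²/dx², so ⟨T⟩ = −(ħ²/2m) ∫ Ψ*·Ψ'' dx / ∫|Ψ|² dx; with m = 1.
Expand each integrand as polynomial × e^(−2γx²) and use ∫x^(2j)·e^(−2γx²) dx = (2j−1)!!/(4γ)^j · √(π/(2γ)), odd powers → 0; here √(π/(2γ)) = 0.90925. Differentiate with the product rule, d/dx e^(−γx²) = −2γx·e^(−γx²).
State is unnormalized: ∫|Ψ|² dx = 0.63514, and ∫Ψ*·(−ħ²/2m · Ψ'') dx = 1.5822, so ⟨T⟩ = 1.5822 / 0.63514.
⟨T⟩ = 2.4910.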